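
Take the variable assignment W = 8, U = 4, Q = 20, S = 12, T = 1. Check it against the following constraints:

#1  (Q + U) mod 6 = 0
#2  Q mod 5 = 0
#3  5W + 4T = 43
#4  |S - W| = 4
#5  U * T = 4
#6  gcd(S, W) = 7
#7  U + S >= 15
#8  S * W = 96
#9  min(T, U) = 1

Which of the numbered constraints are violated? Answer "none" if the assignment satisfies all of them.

#1 Q + U = 24; 24 mod 6 = 0 — OK.
#2 20 mod 5 = 0 — OK.
#3 5W + 4T = 5(8) + 4(1) = 44, not 43 — violated.
#4 |12 - 8| = 4 — OK.
#5 U * T = 4 * 1 = 4 — OK.
#6 gcd(12, 8) = 4, not 7 — violated.
#7 U + S = 4 + 12 = 16; 16 ≥ 15 — OK.
#8 S * W = 12 * 8 = 96 — OK.
#9 min(1, 4) = 1 — OK.

Constraints 3 and 6 are violated.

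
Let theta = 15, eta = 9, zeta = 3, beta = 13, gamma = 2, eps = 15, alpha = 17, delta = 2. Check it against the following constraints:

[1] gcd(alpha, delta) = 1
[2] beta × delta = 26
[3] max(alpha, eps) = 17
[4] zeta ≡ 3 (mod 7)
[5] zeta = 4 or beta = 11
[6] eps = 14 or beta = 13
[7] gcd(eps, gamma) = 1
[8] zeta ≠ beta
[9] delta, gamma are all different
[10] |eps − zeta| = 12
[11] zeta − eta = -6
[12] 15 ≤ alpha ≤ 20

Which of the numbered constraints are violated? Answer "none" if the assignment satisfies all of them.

Constraints 5, 9 are violated.

[1] gcd(17, 2) = 1  yes
[2] beta × delta = 13 × 2 = 26  yes
[3] max(17, 15) = 17  yes
[4] 3 mod 7 = 3  yes
[5] zeta = 3 ≠ 4 and beta = 13 ≠ 11; both disjuncts false  no
[6] eps = 15 ≠ 14, but beta = 13 = 13 (second disjunct)  yes
[7] gcd(15, 2) = 1  yes
[8] zeta = 3, beta = 13; distinct  yes
[9] delta = gamma = 2, not all different  no
[10] |15 − 3| = 12  yes
[11] zeta − eta = 3 − 9 = -6  yes
[12] alpha = 17 lies in [15, 20]  yes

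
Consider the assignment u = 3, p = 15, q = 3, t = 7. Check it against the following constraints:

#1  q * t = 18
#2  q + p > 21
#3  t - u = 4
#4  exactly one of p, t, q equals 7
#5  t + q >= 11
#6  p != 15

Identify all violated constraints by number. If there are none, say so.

#1 q * t = 3 * 7 = 21, not 18 — fails.
#2 q + p = 3 + 15 = 18; 18 ≤ 21, bound 21 not met — fails.
#3 t - u = 7 - 3 = 4 — holds.
#4 p=15, t=7, q=3; 1 of them equals 7 — holds.
#5 t + q = 7 + 3 = 10; 10 < 11, bound 11 not met — fails.
#6 p = 15, but 15 is required to differ — fails.

The assignment fails constraints 1, 2, 5, 6.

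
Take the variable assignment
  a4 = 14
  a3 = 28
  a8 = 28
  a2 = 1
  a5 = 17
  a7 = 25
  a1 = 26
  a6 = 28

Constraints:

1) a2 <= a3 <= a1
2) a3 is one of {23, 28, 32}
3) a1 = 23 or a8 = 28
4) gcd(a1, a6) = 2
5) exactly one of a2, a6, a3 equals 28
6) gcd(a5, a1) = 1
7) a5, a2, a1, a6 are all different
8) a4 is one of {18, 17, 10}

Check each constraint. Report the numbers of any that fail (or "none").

1) values 1, 28, 26; a3 = 28 is not <= a1 = 26  fails
2) a3 = 28 is in {23, 28, 32}  holds
3) a1 = 26 ≠ 23, but a8 = 28 = 28 (second disjunct)  holds
4) gcd(26, 28) = 2  holds
5) a2=1, a6=28, a3=28; 2 of them equal 28, not exactly one  fails
6) gcd(17, 26) = 1  holds
7) values 17, 1, 26, 28 are pairwise distinct  holds
8) a4 = 14 is not in {18, 17, 10}  fails

Violated: 1, 5, and 8.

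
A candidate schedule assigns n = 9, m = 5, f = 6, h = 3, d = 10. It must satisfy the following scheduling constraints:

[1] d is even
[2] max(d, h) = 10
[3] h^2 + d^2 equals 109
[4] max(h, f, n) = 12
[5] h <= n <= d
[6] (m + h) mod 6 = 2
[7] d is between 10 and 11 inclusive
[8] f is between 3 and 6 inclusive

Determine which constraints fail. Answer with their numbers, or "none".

Constraint 4 does not hold.

[1] d = 10 is even  OK
[2] max(10, 3) = 10  OK
[3] h^2 + d^2 = 3^2 + 10^2 = 9 + 100 = 109  OK
[4] max(3, 6, 9) = 9, not 12  FAIL
[5] values 3 <= 9 <= 10  OK
[6] m + h = 8; 8 mod 6 = 2  OK
[7] d = 10 lies in [10, 11]  OK
[8] f = 6 lies in [3, 6]  OK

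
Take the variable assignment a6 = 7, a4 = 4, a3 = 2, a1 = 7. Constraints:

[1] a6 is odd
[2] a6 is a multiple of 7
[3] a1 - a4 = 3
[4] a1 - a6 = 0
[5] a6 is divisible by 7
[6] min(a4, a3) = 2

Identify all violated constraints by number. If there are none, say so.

[1] a6 = 7 is odd  true
[2] 7 / 7 = 1, so 7 divides 7  true
[3] a1 - a4 = 7 - 4 = 3  true
[4] a1 - a6 = 7 - 7 = 0  true
[5] 7 / 7 = 1, so 7 divides 7  true
[6] min(4, 2) = 2  true

None — every constraint holds.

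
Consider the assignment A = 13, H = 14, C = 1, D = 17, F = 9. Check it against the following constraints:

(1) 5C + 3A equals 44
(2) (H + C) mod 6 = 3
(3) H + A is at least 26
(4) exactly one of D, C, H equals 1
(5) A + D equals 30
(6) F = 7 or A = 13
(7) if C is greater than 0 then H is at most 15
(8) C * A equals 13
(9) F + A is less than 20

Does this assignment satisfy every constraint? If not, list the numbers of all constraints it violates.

Violated: 9.

(1) 5C + 3A = 5(1) + 3(13) = 44 — satisfied.
(2) H + C = 15; 15 mod 6 = 3 — satisfied.
(3) H + A = 14 + 13 = 27; 27 ≥ 26 — satisfied.
(4) D=17, C=1, H=14; 1 of them equals 1 — satisfied.
(5) A + D = 13 + 17 = 30 — satisfied.
(6) F = 9 ≠ 7, but A = 13 = 13 (second disjunct) — satisfied.
(7) C = 1 > 0, so we need H ≤ 15; H = 14 ≤ 15 — satisfied.
(8) C * A = 1 * 13 = 13 — satisfied.
(9) F + A = 9 + 13 = 22; 22 ≥ 20, bound 20 not met — violated.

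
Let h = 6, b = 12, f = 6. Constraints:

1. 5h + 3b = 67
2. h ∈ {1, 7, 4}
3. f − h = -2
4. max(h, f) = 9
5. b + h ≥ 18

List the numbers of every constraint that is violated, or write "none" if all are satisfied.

No — constraints 1, 2, 3, and 4 are not satisfied.

1. 5h + 3b = 5(6) + 3(12) = 66, not 67  false
2. h = 6 is not in {1, 7, 4}  false
3. f − h = 6 − 6 = 0, not -2  false
4. max(6, 6) = 6, not 9  false
5. b + h = 12 + 6 = 18; 18 ≥ 18  true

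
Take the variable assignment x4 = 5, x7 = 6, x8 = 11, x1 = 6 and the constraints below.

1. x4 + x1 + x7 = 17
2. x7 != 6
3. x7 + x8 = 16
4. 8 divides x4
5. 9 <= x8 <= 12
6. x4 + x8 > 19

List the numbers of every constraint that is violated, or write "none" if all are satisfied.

1. x4 + x1 + x7 = 5 + 6 + 6 = 17  OK
2. x7 = 6, but 6 is required to differ  FAIL
3. x7 + x8 = 6 + 11 = 17, not 16  FAIL
4. 5 = 8*0 + 5, so 8 does not divide 5  FAIL
5. x8 = 11 lies in [9, 12]  OK
6. x4 + x8 = 5 + 11 = 16; 16 ≤ 19, bound 19 not met  FAIL

Violated: 2, 3, 4, 6.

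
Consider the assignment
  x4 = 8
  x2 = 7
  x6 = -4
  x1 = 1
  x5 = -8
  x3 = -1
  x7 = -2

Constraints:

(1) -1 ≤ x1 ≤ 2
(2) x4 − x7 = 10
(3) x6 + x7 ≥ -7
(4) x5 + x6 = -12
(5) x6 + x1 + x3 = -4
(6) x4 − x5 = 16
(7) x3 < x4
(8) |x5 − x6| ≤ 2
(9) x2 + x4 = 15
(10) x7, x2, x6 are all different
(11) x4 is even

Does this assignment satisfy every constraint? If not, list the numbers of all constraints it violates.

Constraint 8 is violated.

(1) x1 = 1 lies in [-1, 2]  true
(2) x4 − x7 = 8 − (-2) = 10  true
(3) x6 + x7 = -4 + (-2) = -6; -6 ≥ -7  true
(4) x5 + x6 = -8 + (-4) = -12  true
(5) x6 + x1 + x3 = -4 + 1 + (-1) = -4  true
(6) x4 − x5 = 8 − (-8) = 16  true
(7) x3 = -1, x4 = 8; -1 < 8  true
(8) |-8 − (-4)| = 4; 4 > 2, exceeds bound 2  false
(9) x2 + x4 = 7 + 8 = 15  true
(10) values -2, 7, -4 are pairwise distinct  true
(11) x4 = 8 is even  true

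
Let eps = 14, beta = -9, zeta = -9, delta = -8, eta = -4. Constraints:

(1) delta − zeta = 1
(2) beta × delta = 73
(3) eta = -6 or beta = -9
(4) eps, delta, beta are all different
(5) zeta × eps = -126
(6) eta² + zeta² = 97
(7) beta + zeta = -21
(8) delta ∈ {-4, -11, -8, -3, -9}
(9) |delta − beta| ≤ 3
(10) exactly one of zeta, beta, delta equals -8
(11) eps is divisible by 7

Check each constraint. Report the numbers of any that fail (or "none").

(1) delta − zeta = -8 − (-9) = 1  true
(2) beta × delta = -9 × (-8) = 72, not 73  false
(3) eta = -4 ≠ -6, but beta = -9 = -9 (second disjunct)  true
(4) values 14, -8, -9 are pairwise distinct  true
(5) zeta × eps = -9 × 14 = -126  true
(6) eta² + zeta² = (-4)² + (-9)² = 16 + 81 = 97  true
(7) beta + zeta = -9 + (-9) = -18, not -21  false
(8) delta = -8 is in {-4, -11, -8, -3, -9}  true
(9) |-8 − (-9)| = 1; 1 ≤ 3  true
(10) zeta=-9, beta=-9, delta=-8; 1 of them equals -8  true
(11) 14 / 7 = 2, so 7 divides 14  true

Constraints 2 and 7 do not hold.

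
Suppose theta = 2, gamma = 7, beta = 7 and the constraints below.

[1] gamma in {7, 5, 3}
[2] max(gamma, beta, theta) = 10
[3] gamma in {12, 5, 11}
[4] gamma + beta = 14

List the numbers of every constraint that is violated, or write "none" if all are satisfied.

[1] gamma = 7 is in {7, 5, 3}  ✔
[2] max(7, 7, 2) = 7, not 10  ✘
[3] gamma = 7 is not in {12, 5, 11}  ✘
[4] gamma + beta = 7 + 7 = 14  ✔

Constraints 2, 3 do not hold.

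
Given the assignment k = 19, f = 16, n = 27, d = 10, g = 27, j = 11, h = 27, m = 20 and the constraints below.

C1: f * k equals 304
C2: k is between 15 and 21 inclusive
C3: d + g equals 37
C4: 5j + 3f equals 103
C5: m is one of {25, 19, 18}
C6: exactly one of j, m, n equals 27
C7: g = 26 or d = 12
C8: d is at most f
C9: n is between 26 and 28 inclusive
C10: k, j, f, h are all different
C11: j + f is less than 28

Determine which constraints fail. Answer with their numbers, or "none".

Constraints 5, 7 are violated.

C1: f * k = 16 * 19 = 304 — holds.
C2: k = 19 lies in [15, 21] — holds.
C3: d + g = 10 + 27 = 37 — holds.
C4: 5j + 3f = 5(11) + 3(16) = 103 — holds.
C5: m = 20 is not in {25, 19, 18} — fails.
C6: j=11, m=20, n=27; 1 of them equals 27 — holds.
C7: g = 27 ≠ 26 and d = 10 ≠ 12; both disjuncts false — fails.
C8: d = 10, f = 16; 10 ≤ 16 — holds.
C9: n = 27 lies in [26, 28] — holds.
C10: values 19, 11, 16, 27 are pairwise distinct — holds.
C11: j + f = 11 + 16 = 27; 27 < 28 — holds.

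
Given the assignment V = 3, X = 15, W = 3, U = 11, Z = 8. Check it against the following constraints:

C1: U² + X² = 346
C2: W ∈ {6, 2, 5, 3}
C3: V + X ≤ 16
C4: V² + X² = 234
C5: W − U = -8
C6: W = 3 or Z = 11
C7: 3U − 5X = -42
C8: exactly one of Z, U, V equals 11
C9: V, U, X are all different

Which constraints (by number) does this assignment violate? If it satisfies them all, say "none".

C1: U² + X² = 11² + 15² = 121 + 225 = 346  holds
C2: W = 3 is in {6, 2, 5, 3}  holds
C3: V + X = 3 + 15 = 18; 18 > 16, bound 16 not met  fails
C4: V² + X² = 3² + 15² = 9 + 225 = 234  holds
C5: W − U = 3 − 11 = -8  holds
C6: W = 3 = 3 (first disjunct)  holds
C7: 3U − 5X = 3(11) − 5(15) = -42  holds
C8: Z=8, U=11, V=3; 1 of them equals 11  holds
C9: values 3, 11, 15 are pairwise distinct  holds

No — constraint 3 is not satisfied.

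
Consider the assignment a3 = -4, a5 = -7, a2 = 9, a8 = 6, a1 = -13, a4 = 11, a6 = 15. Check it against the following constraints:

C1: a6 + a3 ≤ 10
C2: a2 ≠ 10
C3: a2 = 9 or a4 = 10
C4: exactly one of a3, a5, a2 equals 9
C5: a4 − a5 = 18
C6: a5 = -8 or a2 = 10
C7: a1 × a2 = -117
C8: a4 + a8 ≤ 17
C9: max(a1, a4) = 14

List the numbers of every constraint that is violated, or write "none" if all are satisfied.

C1: a6 + a3 = 15 + (-4) = 11; 11 > 10, bound 10 not met  ✘
C2: a2 = 9, and 9 ≠ 10  ✔
C3: a2 = 9 = 9 (first disjunct)  ✔
C4: a3=-4, a5=-7, a2=9; 1 of them equals 9  ✔
C5: a4 − a5 = 11 − (-7) = 18  ✔
C6: a5 = -7 ≠ -8 and a2 = 9 ≠ 10; both disjuncts false  ✘
C7: a1 × a2 = -13 × 9 = -117  ✔
C8: a4 + a8 = 11 + 6 = 17; 17 ≤ 17  ✔
C9: max(-13, 11) = 11, not 14  ✘

Constraints 1, 6, and 9 do not hold.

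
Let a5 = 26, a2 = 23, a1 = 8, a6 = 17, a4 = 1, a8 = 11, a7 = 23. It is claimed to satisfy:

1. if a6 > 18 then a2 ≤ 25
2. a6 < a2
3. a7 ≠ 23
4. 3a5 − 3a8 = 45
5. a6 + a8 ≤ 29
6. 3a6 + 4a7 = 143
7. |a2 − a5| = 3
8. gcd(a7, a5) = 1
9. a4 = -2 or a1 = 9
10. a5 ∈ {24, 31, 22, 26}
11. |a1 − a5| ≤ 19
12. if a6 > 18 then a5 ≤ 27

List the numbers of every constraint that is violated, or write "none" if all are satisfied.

No — constraints 3, 9 are not satisfied.

1. a6 = 17, not > 18; antecedent false, conditional vacuously true — holds.
2. a6 = 17, a2 = 23; 17 < 23 — holds.
3. a7 = 23, but 23 is required to differ — does not hold.
4. 3a5 − 3a8 = 3(26) − 3(11) = 45 — holds.
5. a6 + a8 = 17 + 11 = 28; 28 ≤ 29 — holds.
6. 3a6 + 4a7 = 3(17) + 4(23) = 143 — holds.
7. |23 − 26| = 3 — holds.
8. gcd(23, 26) = 1 — holds.
9. a4 = 1 ≠ -2 and a1 = 8 ≠ 9; both disjuncts false — does not hold.
10. a5 = 26 is in {24, 31, 22, 26} — holds.
11. |8 − 26| = 18; 18 ≤ 19 — holds.
12. a6 = 17, not > 18; antecedent false, conditional vacuously true — holds.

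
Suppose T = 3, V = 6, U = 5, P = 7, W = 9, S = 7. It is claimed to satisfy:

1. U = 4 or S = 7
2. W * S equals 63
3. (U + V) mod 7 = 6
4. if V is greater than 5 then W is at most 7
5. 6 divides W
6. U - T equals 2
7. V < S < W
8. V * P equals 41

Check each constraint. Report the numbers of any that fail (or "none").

1. U = 5 ≠ 4, but S = 7 = 7 (second disjunct) — holds.
2. W * S = 9 * 7 = 63 — holds.
3. U + V = 11; 11 mod 7 = 4, not 6 — fails.
4. V = 6 > 5, so we need W ≤ 7; but W = 9 > 7 — fails.
5. 9 = 6*1 + 3, so 6 does not divide 9 — fails.
6. U - T = 5 - 3 = 2 — holds.
7. values 6 < 7 < 9 — holds.
8. V * P = 6 * 7 = 42, not 41 — fails.

No — constraints 3, 4, 5, and 8 are not satisfied.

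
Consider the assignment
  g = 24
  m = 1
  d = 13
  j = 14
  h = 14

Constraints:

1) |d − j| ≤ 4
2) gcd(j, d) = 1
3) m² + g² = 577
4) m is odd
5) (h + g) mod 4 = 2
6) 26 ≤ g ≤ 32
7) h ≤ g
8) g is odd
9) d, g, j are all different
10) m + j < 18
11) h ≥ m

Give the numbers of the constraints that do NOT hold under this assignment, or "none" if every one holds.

Constraints 6, 8 are violated.

1) |13 − 14| = 1; 1 ≤ 4  yes
2) gcd(14, 13) = 1  yes
3) m² + g² = 1² + 24² = 1 + 576 = 577  yes
4) m = 1 is odd  yes
5) h + g = 38; 38 mod 4 = 2  yes
6) g = 24 is outside [26, 32]  no
7) h = 14, g = 24; 14 ≤ 24  yes
8) g = 24 is even  no
9) values 13, 24, 14 are pairwise distinct  yes
10) m + j = 1 + 14 = 15; 15 < 18  yes
11) h = 14, m = 1; 14 ≥ 1  yes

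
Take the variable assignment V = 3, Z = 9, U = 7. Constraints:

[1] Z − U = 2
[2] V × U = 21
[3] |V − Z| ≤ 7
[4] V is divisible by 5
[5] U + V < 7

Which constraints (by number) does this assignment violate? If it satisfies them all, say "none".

[1] Z − U = 9 − 7 = 2 — satisfied.
[2] V × U = 3 × 7 = 21 — satisfied.
[3] |3 − 9| = 6; 6 ≤ 7 — satisfied.
[4] 3 = 5×0 + 3, so 5 does not divide 3 — violated.
[5] U + V = 7 + 3 = 10; 10 ≥ 7, bound 7 not met — violated.

Violated: 4 and 5.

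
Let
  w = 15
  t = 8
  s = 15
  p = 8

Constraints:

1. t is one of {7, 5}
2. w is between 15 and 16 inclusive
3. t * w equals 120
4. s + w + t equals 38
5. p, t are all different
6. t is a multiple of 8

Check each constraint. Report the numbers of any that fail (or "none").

No — constraints 1, 5 are not satisfied.

1. t = 8 is not in {7, 5}  no
2. w = 15 lies in [15, 16]  yes
3. t * w = 8 * 15 = 120  yes
4. s + w + t = 15 + 15 + 8 = 38  yes
5. p = t = 8, not all different  no
6. 8 / 8 = 1, so 8 divides 8  yes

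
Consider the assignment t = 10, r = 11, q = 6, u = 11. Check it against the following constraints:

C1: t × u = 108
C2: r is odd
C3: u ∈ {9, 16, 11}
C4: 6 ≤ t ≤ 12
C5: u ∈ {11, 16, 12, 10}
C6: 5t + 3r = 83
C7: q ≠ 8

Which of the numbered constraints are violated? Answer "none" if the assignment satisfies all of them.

No — constraint 1 is not satisfied.

C1: t × u = 10 × 11 = 110, not 108 — violated.
C2: r = 11 is odd — satisfied.
C3: u = 11 is in {9, 16, 11} — satisfied.
C4: t = 10 lies in [6, 12] — satisfied.
C5: u = 11 is in {11, 16, 12, 10} — satisfied.
C6: 5t + 3r = 5(10) + 3(11) = 83 — satisfied.
C7: q = 6, and 6 ≠ 8 — satisfied.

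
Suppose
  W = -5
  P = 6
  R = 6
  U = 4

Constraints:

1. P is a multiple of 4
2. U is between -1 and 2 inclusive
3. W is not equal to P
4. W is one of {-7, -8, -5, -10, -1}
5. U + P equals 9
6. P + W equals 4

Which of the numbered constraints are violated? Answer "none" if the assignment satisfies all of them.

1. 6 = 4*1 + 2, so 4 does not divide 6 — violated.
2. U = 4 is outside [-1, 2] — violated.
3. W = -5, P = 6; distinct — OK.
4. W = -5 is in {-7, -8, -5, -10, -1} — OK.
5. U + P = 4 + 6 = 10, not 9 — violated.
6. P + W = 6 + (-5) = 1, not 4 — violated.

Violated: 1, 2, 5, and 6.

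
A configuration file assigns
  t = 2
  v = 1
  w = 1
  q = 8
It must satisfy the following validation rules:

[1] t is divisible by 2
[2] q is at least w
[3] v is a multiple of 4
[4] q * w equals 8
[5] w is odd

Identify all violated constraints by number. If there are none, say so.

Constraint 3 is violated.

[1] 2 / 2 = 1, so 2 divides 2 — satisfied.
[2] q = 8, w = 1; 8 ≥ 1 — satisfied.
[3] 1 = 4*0 + 1, so 4 does not divide 1 — violated.
[4] q * w = 8 * 1 = 8 — satisfied.
[5] w = 1 is odd — satisfied.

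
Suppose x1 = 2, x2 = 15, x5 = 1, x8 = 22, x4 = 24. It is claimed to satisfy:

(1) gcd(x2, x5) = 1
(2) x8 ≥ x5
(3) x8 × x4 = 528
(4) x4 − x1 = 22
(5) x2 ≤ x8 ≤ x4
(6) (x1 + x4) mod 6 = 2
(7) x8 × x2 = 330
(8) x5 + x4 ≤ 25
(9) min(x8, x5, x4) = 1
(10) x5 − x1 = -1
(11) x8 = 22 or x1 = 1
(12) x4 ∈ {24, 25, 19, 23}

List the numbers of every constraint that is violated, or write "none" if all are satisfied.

(1) gcd(15, 1) = 1  holds
(2) x8 = 22, x5 = 1; 22 ≥ 1  holds
(3) x8 × x4 = 22 × 24 = 528  holds
(4) x4 − x1 = 24 − 2 = 22  holds
(5) values 15 ≤ 22 ≤ 24  holds
(6) x1 + x4 = 26; 26 mod 6 = 2  holds
(7) x8 × x2 = 22 × 15 = 330  holds
(8) x5 + x4 = 1 + 24 = 25; 25 ≤ 25  holds
(9) min(22, 1, 24) = 1  holds
(10) x5 − x1 = 1 − 2 = -1  holds
(11) x8 = 22 = 22 (first disjunct)  holds
(12) x4 = 24 is in {24, 25, 19, 23}  holds

All constraints are satisfied.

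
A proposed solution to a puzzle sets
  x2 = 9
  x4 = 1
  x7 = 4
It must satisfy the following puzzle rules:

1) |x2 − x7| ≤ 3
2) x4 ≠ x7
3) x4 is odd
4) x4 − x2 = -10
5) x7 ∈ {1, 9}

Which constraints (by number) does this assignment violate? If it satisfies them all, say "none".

Constraints 1, 4, 5 do not hold.

1) |9 − 4| = 5; 5 > 3, exceeds bound 3  ✘
2) x4 = 1, x7 = 4; distinct  ✔
3) x4 = 1 is odd  ✔
4) x4 − x2 = 1 − 9 = -8, not -10  ✘
5) x7 = 4 is not in {1, 9}  ✘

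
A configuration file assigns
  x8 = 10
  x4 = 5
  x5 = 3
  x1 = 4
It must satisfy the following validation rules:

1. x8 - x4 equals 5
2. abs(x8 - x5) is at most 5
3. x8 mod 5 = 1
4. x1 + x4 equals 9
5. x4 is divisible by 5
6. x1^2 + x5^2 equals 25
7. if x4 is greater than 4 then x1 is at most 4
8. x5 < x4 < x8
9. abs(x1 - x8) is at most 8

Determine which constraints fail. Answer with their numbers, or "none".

1. x8 - x4 = 10 - 5 = 5  ✓
2. abs(10 - 3) = 7; 7 > 5, exceeds bound 5  ✗
3. 10 mod 5 = 0, not 1  ✗
4. x1 + x4 = 4 + 5 = 9  ✓
5. 5 / 5 = 1, so 5 divides 5  ✓
6. x1^2 + x5^2 = 4^2 + 3^2 = 16 + 9 = 25  ✓
7. x4 = 5 > 4, so we need x1 ≤ 4; x1 = 4 ≤ 4  ✓
8. values 3 < 5 < 10  ✓
9. abs(4 - 10) = 6; 6 ≤ 8  ✓

Constraints 2 and 3 do not hold.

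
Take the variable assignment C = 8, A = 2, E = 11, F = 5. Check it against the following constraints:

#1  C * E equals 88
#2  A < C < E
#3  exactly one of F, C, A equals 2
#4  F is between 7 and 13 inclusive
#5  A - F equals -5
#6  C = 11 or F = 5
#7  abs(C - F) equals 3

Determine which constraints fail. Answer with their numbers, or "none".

#1 C * E = 8 * 11 = 88 — OK.
#2 values 2 < 8 < 11 — OK.
#3 F=5, C=8, A=2; 1 of them equals 2 — OK.
#4 F = 5 is outside [7, 13] — violated.
#5 A - F = 2 - 5 = -3, not -5 — violated.
#6 C = 8 ≠ 11, but F = 5 = 5 (second disjunct) — OK.
#7 abs(8 - 5) = 3 — OK.

Constraints 4 and 5 do not hold.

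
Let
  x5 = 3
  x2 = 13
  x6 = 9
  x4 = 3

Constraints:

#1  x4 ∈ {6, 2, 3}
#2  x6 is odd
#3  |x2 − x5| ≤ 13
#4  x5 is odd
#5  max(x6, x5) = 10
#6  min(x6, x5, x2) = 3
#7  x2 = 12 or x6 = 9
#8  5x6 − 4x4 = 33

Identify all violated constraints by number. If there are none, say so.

#1 x4 = 3 is in {6, 2, 3} — holds.
#2 x6 = 9 is odd — holds.
#3 |13 − 3| = 10; 10 ≤ 13 — holds.
#4 x5 = 3 is odd — holds.
#5 max(9, 3) = 9, not 10 — does not hold.
#6 min(9, 3, 13) = 3 — holds.
#7 x2 = 13 ≠ 12, but x6 = 9 = 9 (second disjunct) — holds.
#8 5x6 − 4x4 = 5(9) − 4(3) = 33 — holds.

The assignment fails constraint 5.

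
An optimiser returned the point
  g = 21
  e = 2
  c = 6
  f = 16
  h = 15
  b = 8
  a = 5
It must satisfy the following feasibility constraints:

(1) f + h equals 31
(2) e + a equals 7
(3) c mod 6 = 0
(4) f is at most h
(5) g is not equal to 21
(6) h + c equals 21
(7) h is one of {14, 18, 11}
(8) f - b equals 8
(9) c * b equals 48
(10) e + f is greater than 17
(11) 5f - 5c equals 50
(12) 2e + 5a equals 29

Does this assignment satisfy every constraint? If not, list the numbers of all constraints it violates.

(1) f + h = 16 + 15 = 31 — satisfied.
(2) e + a = 2 + 5 = 7 — satisfied.
(3) 6 mod 6 = 0 — satisfied.
(4) f = 16, h = 15; 16 > 15 (want ≤) — violated.
(5) g = 21, but 21 is required to differ — violated.
(6) h + c = 15 + 6 = 21 — satisfied.
(7) h = 15 is not in {14, 18, 11} — violated.
(8) f - b = 16 - 8 = 8 — satisfied.
(9) c * b = 6 * 8 = 48 — satisfied.
(10) e + f = 2 + 16 = 18; 18 > 17 — satisfied.
(11) 5f - 5c = 5(16) - 5(6) = 50 — satisfied.
(12) 2e + 5a = 2(2) + 5(5) = 29 — satisfied.

The assignment fails constraints 4, 5, and 7.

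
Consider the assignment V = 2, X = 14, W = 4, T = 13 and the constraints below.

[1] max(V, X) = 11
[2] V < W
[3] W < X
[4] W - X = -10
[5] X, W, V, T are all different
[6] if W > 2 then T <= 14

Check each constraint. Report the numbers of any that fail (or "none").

No — constraint 1 is not satisfied.

[1] max(2, 14) = 14, not 11 — fails.
[2] V = 2, W = 4; 2 < 4 — holds.
[3] W = 4, X = 14; 4 < 14 — holds.
[4] W - X = 4 - 14 = -10 — holds.
[5] values 14, 4, 2, 13 are pairwise distinct — holds.
[6] W = 4 > 2, so we need T ≤ 14; T = 13 ≤ 14 — holds.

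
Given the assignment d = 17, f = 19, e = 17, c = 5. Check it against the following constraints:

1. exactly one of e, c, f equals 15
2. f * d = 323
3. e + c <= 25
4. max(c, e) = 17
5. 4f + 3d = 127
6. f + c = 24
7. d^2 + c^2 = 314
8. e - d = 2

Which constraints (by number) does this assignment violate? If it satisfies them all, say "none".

1. e=17, c=5, f=19; 0 of them equal 15, not exactly one — fails.
2. f * d = 19 * 17 = 323 — holds.
3. e + c = 17 + 5 = 22; 22 ≤ 25 — holds.
4. max(5, 17) = 17 — holds.
5. 4f + 3d = 4(19) + 3(17) = 127 — holds.
6. f + c = 19 + 5 = 24 — holds.
7. d^2 + c^2 = 17^2 + 5^2 = 289 + 25 = 314 — holds.
8. e - d = 17 - 17 = 0, not 2 — fails.

Constraints 1 and 8 do not hold.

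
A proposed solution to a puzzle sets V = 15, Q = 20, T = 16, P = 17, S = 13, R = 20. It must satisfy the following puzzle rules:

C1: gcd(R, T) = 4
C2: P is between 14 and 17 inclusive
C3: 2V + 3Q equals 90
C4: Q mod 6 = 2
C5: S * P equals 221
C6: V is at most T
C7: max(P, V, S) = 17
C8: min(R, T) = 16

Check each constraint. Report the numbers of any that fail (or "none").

All constraints are satisfied.

C1: gcd(20, 16) = 4 — satisfied.
C2: P = 17 lies in [14, 17] — satisfied.
C3: 2V + 3Q = 2(15) + 3(20) = 90 — satisfied.
C4: 20 mod 6 = 2 — satisfied.
C5: S * P = 13 * 17 = 221 — satisfied.
C6: V = 15, T = 16; 15 ≤ 16 — satisfied.
C7: max(17, 15, 13) = 17 — satisfied.
C8: min(20, 16) = 16 — satisfied.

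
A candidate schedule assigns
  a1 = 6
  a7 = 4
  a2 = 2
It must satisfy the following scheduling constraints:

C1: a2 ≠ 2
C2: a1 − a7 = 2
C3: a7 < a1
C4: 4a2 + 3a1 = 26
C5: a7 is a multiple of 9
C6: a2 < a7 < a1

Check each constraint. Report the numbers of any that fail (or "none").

C1: a2 = 2, but 2 is required to differ  FAIL
C2: a1 − a7 = 6 − 4 = 2  OK
C3: a7 = 4, a1 = 6; 4 < 6  OK
C4: 4a2 + 3a1 = 4(2) + 3(6) = 26  OK
C5: 4 = 9×0 + 4, so 9 does not divide 4  FAIL
C6: values 2 < 4 < 6  OK

No — constraints 1 and 5 are not satisfied.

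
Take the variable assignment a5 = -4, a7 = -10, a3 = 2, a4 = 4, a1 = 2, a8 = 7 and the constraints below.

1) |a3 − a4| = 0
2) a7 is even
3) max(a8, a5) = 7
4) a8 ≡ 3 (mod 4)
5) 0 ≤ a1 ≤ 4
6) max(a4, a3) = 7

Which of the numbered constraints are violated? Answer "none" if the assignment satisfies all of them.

1) |2 − 4| = 2, not 0  ✘
2) a7 = -10 is even  ✔
3) max(7, -4) = 7  ✔
4) 7 mod 4 = 3  ✔
5) a1 = 2 lies in [0, 4]  ✔
6) max(4, 2) = 4, not 7  ✘

Violated: 1, 6.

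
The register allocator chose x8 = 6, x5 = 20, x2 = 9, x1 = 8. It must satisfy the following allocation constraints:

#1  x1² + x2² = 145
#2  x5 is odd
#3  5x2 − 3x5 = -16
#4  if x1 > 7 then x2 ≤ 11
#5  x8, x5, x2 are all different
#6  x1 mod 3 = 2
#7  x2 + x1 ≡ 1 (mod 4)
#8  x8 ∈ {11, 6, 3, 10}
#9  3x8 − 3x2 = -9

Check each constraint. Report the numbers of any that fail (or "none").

#1 x1² + x2² = 8² + 9² = 64 + 81 = 145 — holds.
#2 x5 = 20 is even — does not hold.
#3 5x2 − 3x5 = 5(9) − 3(20) = -15, not -16 — does not hold.
#4 x1 = 8 > 7, so we need x2 ≤ 11; x2 = 9 ≤ 11 — holds.
#5 values 6, 20, 9 are pairwise distinct — holds.
#6 8 mod 3 = 2 — holds.
#7 x2 + x1 = 17; 17 mod 4 = 1 — holds.
#8 x8 = 6 is in {11, 6, 3, 10} — holds.
#9 3x8 − 3x2 = 3(6) − 3(9) = -9 — holds.

Constraints 2, 3 do not hold.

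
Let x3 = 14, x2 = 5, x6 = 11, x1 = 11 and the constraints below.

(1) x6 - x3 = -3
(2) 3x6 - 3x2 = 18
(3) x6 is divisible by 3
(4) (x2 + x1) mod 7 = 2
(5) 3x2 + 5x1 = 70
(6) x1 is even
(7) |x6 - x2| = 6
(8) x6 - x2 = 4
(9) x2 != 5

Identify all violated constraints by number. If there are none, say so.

Constraints 3, 6, 8, 9 do not hold.

(1) x6 - x3 = 11 - 14 = -3 — holds.
(2) 3x6 - 3x2 = 3(11) - 3(5) = 18 — holds.
(3) 11 = 3*3 + 2, so 3 does not divide 11 — fails.
(4) x2 + x1 = 16; 16 mod 7 = 2 — holds.
(5) 3x2 + 5x1 = 3(5) + 5(11) = 70 — holds.
(6) x1 = 11 is odd — fails.
(7) |11 - 5| = 6 — holds.
(8) x6 - x2 = 11 - 5 = 6, not 4 — fails.
(9) x2 = 5, but 5 is required to differ — fails.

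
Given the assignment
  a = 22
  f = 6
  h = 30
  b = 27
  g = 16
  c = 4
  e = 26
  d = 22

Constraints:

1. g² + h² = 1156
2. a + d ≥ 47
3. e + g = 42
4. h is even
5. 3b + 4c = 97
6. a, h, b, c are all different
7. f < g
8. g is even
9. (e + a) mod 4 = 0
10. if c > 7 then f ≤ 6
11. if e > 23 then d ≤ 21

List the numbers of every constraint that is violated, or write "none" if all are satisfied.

No — constraints 2, 11 are not satisfied.

1. g² + h² = 16² + 30² = 256 + 900 = 1156 — holds.
2. a + d = 22 + 22 = 44; 44 < 47, bound 47 not met — does not hold.
3. e + g = 26 + 16 = 42 — holds.
4. h = 30 is even — holds.
5. 3b + 4c = 3(27) + 4(4) = 97 — holds.
6. values 22, 30, 27, 4 are pairwise distinct — holds.
7. f = 6, g = 16; 6 < 16 — holds.
8. g = 16 is even — holds.
9. e + a = 48; 48 mod 4 = 0 — holds.
10. c = 4, not > 7; antecedent false, conditional vacuously true — holds.
11. e = 26 > 23, so we need d ≤ 21; but d = 22 > 21 — does not hold.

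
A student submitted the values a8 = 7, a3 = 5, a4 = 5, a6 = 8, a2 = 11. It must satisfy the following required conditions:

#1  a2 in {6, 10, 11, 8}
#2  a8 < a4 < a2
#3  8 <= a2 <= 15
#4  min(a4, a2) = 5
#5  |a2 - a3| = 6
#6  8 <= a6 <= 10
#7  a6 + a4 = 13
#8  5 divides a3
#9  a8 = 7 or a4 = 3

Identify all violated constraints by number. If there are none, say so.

Violated: 2.

#1 a2 = 11 is in {6, 10, 11, 8} — holds.
#2 values 7, 5, 11; a8 = 7 is not < a4 = 5 — fails.
#3 a2 = 11 lies in [8, 15] — holds.
#4 min(5, 11) = 5 — holds.
#5 |11 - 5| = 6 — holds.
#6 a6 = 8 lies in [8, 10] — holds.
#7 a6 + a4 = 8 + 5 = 13 — holds.
#8 5 / 5 = 1, so 5 divides 5 — holds.
#9 a8 = 7 = 7 (first disjunct) — holds.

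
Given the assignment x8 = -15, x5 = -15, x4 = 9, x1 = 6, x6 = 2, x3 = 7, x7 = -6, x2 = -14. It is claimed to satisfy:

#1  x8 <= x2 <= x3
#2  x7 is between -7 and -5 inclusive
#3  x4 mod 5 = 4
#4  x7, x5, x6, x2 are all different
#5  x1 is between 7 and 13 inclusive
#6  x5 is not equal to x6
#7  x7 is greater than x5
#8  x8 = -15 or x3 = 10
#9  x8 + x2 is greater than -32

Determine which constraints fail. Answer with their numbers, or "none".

#1 values -15 <= -14 <= 7 — OK.
#2 x7 = -6 lies in [-7, -5] — OK.
#3 9 mod 5 = 4 — OK.
#4 values -6, -15, 2, -14 are pairwise distinct — OK.
#5 x1 = 6 is outside [7, 13] — violated.
#6 x5 = -15, x6 = 2; distinct — OK.
#7 x7 = -6, x5 = -15; -6 > -15 — OK.
#8 x8 = -15 = -15 (first disjunct) — OK.
#9 x8 + x2 = -15 + (-14) = -29; -29 > -32 — OK.

Constraint 5 does not hold.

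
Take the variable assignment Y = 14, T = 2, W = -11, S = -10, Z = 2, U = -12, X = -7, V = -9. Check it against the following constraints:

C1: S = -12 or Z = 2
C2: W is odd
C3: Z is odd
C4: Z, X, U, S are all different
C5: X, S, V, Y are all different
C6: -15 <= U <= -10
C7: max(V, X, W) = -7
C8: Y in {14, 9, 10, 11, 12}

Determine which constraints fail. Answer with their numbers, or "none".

The assignment fails constraint 3.

C1: S = -10 ≠ -12, but Z = 2 = 2 (second disjunct)  OK
C2: W = -11 is odd  OK
C3: Z = 2 is even  FAIL
C4: values 2, -7, -12, -10 are pairwise distinct  OK
C5: values -7, -10, -9, 14 are pairwise distinct  OK
C6: U = -12 lies in [-15, -10]  OK
C7: max(-9, -7, -11) = -7  OK
C8: Y = 14 is in {14, 9, 10, 11, 12}  OK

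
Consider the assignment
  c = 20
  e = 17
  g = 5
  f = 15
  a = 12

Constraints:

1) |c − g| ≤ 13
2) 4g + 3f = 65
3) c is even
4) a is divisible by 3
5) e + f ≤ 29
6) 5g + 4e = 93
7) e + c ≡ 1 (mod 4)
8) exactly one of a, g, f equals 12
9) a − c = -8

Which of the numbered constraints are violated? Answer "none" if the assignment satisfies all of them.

1) |20 − 5| = 15; 15 > 13, exceeds bound 13  fails
2) 4g + 3f = 4(5) + 3(15) = 65  holds
3) c = 20 is even  holds
4) 12 / 3 = 4, so 3 divides 12  holds
5) e + f = 17 + 15 = 32; 32 > 29, bound 29 not met  fails
6) 5g + 4e = 5(5) + 4(17) = 93  holds
7) e + c = 37; 37 mod 4 = 1  holds
8) a=12, g=5, f=15; 1 of them equals 12  holds
9) a − c = 12 − 20 = -8  holds

Violated: 1 and 5.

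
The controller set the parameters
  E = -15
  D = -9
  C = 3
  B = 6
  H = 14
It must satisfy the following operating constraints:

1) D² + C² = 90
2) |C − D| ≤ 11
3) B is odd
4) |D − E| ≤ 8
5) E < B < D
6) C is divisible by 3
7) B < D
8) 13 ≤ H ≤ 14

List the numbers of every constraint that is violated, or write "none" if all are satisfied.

1) D² + C² = (-9)² + 3² = 81 + 9 = 90 — OK.
2) |3 − (-9)| = 12; 12 > 11, exceeds bound 11 — violated.
3) B = 6 is even — violated.
4) |-9 − (-15)| = 6; 6 ≤ 8 — OK.
5) values -15, 6, -9; B = 6 is not < D = -9 — violated.
6) 3 / 3 = 1, so 3 divides 3 — OK.
7) B = 6, D = -9; 6 ≥ -9 (want <) — violated.
8) H = 14 lies in [13, 14] — OK.

Violated: 2, 3, 5, and 7.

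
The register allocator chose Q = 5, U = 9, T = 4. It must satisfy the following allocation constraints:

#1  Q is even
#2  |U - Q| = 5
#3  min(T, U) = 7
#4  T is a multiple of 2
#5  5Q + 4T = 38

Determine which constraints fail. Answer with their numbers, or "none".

#1 Q = 5 is odd  ✗
#2 |9 - 5| = 4, not 5  ✗
#3 min(4, 9) = 4, not 7  ✗
#4 4 / 2 = 2, so 2 divides 4  ✓
#5 5Q + 4T = 5(5) + 4(4) = 41, not 38  ✗

Constraints 1, 2, 3, 5 are violated.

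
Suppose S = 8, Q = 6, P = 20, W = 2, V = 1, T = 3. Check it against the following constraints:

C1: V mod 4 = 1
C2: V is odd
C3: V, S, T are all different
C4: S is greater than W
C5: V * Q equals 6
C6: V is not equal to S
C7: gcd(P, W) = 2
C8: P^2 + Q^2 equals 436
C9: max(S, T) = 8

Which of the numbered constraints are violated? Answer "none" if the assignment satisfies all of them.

The assignment satisfies every constraint.

C1: 1 mod 4 = 1  OK
C2: V = 1 is odd  OK
C3: values 1, 8, 3 are pairwise distinct  OK
C4: S = 8, W = 2; 8 > 2  OK
C5: V * Q = 1 * 6 = 6  OK
C6: V = 1, S = 8; distinct  OK
C7: gcd(20, 2) = 2  OK
C8: P^2 + Q^2 = 20^2 + 6^2 = 400 + 36 = 436  OK
C9: max(8, 3) = 8  OK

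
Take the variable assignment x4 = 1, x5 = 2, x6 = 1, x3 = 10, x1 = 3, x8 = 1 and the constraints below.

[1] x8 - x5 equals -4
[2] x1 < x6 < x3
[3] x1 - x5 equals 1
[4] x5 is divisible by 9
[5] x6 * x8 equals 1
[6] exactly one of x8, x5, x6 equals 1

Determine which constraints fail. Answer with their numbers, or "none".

[1] x8 - x5 = 1 - 2 = -1, not -4  fails
[2] values 3, 1, 10; x1 = 3 is not < x6 = 1  fails
[3] x1 - x5 = 3 - 2 = 1  holds
[4] 2 = 9*0 + 2, so 9 does not divide 2  fails
[5] x6 * x8 = 1 * 1 = 1  holds
[6] x8=1, x5=2, x6=1; 2 of them equal 1, not exactly one  fails

Constraints 1, 2, 4, and 6 are violated.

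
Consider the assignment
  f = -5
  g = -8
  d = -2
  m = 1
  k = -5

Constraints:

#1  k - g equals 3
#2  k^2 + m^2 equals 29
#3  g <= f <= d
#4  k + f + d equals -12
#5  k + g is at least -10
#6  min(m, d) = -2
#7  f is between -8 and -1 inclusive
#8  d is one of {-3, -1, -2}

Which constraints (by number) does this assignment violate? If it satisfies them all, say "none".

#1 k - g = -5 - (-8) = 3 — satisfied.
#2 k^2 + m^2 = (-5)^2 + 1^2 = 25 + 1 = 26, not 29 — violated.
#3 values -8 <= -5 <= -2 — satisfied.
#4 k + f + d = -5 + (-5) + (-2) = -12 — satisfied.
#5 k + g = -5 + (-8) = -13; -13 < -10, bound -10 not met — violated.
#6 min(1, -2) = -2 — satisfied.
#7 f = -5 lies in [-8, -1] — satisfied.
#8 d = -2 is in {-3, -1, -2} — satisfied.

No — constraints 2 and 5 are not satisfied.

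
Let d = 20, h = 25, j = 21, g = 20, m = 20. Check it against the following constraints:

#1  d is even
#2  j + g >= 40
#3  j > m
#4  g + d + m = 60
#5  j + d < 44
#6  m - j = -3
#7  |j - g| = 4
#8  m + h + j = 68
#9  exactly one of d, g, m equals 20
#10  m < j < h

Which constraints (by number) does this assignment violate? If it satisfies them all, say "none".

#1 d = 20 is even  ✔
#2 j + g = 21 + 20 = 41; 41 ≥ 40  ✔
#3 j = 21, m = 20; 21 > 20  ✔
#4 g + d + m = 20 + 20 + 20 = 60  ✔
#5 j + d = 21 + 20 = 41; 41 < 44  ✔
#6 m - j = 20 - 21 = -1, not -3  ✘
#7 |21 - 20| = 1, not 4  ✘
#8 m + h + j = 20 + 25 + 21 = 66, not 68  ✘
#9 d=20, g=20, m=20; 3 of them equal 20, not exactly one  ✘
#10 values 20 < 21 < 25  ✔

Constraints 6, 7, 8, and 9 are violated.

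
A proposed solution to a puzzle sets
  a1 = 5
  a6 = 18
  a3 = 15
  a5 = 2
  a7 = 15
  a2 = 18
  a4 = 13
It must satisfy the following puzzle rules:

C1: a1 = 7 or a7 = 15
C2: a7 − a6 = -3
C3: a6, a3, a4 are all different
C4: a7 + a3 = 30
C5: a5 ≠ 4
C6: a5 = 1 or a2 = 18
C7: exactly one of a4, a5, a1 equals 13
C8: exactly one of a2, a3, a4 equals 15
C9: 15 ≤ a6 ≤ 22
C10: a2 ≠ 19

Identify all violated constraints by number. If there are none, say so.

C1: a1 = 5 ≠ 7, but a7 = 15 = 15 (second disjunct)  ✔
C2: a7 − a6 = 15 − 18 = -3  ✔
C3: values 18, 15, 13 are pairwise distinct  ✔
C4: a7 + a3 = 15 + 15 = 30  ✔
C5: a5 = 2, and 2 ≠ 4  ✔
C6: a5 = 2 ≠ 1, but a2 = 18 = 18 (second disjunct)  ✔
C7: a4=13, a5=2, a1=5; 1 of them equals 13  ✔
C8: a2=18, a3=15, a4=13; 1 of them equals 15  ✔
C9: a6 = 18 lies in [15, 22]  ✔
C10: a2 = 18, and 18 ≠ 19  ✔

All constraints are satisfied.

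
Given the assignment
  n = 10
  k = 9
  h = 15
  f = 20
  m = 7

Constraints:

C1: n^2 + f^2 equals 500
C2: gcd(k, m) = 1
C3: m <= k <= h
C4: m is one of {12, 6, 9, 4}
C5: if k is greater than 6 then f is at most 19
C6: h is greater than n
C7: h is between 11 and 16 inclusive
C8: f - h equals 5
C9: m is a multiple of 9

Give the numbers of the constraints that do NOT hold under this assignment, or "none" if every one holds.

No — constraints 4, 5, and 9 are not satisfied.

C1: n^2 + f^2 = 10^2 + 20^2 = 100 + 400 = 500 — OK.
C2: gcd(9, 7) = 1 — OK.
C3: values 7 <= 9 <= 15 — OK.
C4: m = 7 is not in {12, 6, 9, 4} — violated.
C5: k = 9 > 6, so we need f ≤ 19; but f = 20 > 19 — violated.
C6: h = 15, n = 10; 15 > 10 — OK.
C7: h = 15 lies in [11, 16] — OK.
C8: f - h = 20 - 15 = 5 — OK.
C9: 7 = 9*0 + 7, so 9 does not divide 7 — violated.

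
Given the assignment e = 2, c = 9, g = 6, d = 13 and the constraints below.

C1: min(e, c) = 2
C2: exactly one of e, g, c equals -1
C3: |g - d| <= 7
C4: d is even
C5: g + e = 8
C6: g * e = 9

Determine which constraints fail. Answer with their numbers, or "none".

Constraints 2, 4, and 6 are violated.

C1: min(2, 9) = 2  yes
C2: e=2, g=6, c=9; 0 of them equal -1, not exactly one  no
C3: |6 - 13| = 7; 7 ≤ 7  yes
C4: d = 13 is odd  no
C5: g + e = 6 + 2 = 8  yes
C6: g * e = 6 * 2 = 12, not 9  no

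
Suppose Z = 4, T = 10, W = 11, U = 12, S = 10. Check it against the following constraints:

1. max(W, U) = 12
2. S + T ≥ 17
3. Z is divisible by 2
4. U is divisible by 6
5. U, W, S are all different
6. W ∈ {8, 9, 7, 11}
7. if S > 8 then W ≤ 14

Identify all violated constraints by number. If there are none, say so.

1. max(11, 12) = 12 — holds.
2. S + T = 10 + 10 = 20; 20 ≥ 17 — holds.
3. 4 / 2 = 2, so 2 divides 4 — holds.
4. 12 / 6 = 2, so 6 divides 12 — holds.
5. values 12, 11, 10 are pairwise distinct — holds.
6. W = 11 is in {8, 9, 7, 11} — holds.
7. S = 10 > 8, so we need W ≤ 14; W = 11 ≤ 14 — holds.

The assignment satisfies every constraint.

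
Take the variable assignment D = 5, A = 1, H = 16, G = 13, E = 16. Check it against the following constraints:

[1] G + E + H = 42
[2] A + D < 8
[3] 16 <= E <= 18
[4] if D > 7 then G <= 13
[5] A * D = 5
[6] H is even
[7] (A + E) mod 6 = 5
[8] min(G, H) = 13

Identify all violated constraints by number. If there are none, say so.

The assignment fails constraint 1.

[1] G + E + H = 13 + 16 + 16 = 45, not 42  no
[2] A + D = 1 + 5 = 6; 6 < 8  yes
[3] E = 16 lies in [16, 18]  yes
[4] D = 5, not > 7; antecedent false, conditional vacuously true  yes
[5] A * D = 1 * 5 = 5  yes
[6] H = 16 is even  yes
[7] A + E = 17; 17 mod 6 = 5  yes
[8] min(13, 16) = 13  yes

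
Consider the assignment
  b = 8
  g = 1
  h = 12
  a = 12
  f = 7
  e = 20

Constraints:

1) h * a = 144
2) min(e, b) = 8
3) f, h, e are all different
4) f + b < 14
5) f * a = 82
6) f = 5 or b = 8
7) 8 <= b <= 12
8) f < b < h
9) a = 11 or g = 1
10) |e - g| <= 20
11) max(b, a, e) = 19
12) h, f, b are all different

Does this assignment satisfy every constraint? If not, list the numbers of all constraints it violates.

Constraints 4, 5, 11 do not hold.

1) h * a = 12 * 12 = 144  OK
2) min(20, 8) = 8  OK
3) values 7, 12, 20 are pairwise distinct  OK
4) f + b = 7 + 8 = 15; 15 ≥ 14, bound 14 not met  FAIL
5) f * a = 7 * 12 = 84, not 82  FAIL
6) f = 7 ≠ 5, but b = 8 = 8 (second disjunct)  OK
7) b = 8 lies in [8, 12]  OK
8) values 7 < 8 < 12  OK
9) a = 12 ≠ 11, but g = 1 = 1 (second disjunct)  OK
10) |20 - 1| = 19; 19 ≤ 20  OK
11) max(8, 12, 20) = 20, not 19  FAIL
12) values 12, 7, 8 are pairwise distinct  OK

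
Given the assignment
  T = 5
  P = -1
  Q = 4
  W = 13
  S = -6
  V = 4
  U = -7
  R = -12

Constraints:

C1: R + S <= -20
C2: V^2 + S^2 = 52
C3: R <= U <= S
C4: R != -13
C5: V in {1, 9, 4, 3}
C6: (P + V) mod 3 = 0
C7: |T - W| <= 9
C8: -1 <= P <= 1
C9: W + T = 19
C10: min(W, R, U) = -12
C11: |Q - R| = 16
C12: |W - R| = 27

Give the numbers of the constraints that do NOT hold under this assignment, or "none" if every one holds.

C1: R + S = -12 + (-6) = -18; -18 > -20, bound -20 not met  ✘
C2: V^2 + S^2 = 4^2 + (-6)^2 = 16 + 36 = 52  ✔
C3: values -12 <= -7 <= -6  ✔
C4: R = -12, and -12 ≠ -13  ✔
C5: V = 4 is in {1, 9, 4, 3}  ✔
C6: P + V = 3; 3 mod 3 = 0  ✔
C7: |5 - 13| = 8; 8 ≤ 9  ✔
C8: P = -1 lies in [-1, 1]  ✔
C9: W + T = 13 + 5 = 18, not 19  ✘
C10: min(13, -12, -7) = -12  ✔
C11: |4 - (-12)| = 16  ✔
C12: |13 - (-12)| = 25, not 27  ✘

The assignment fails constraints 1, 9, 12.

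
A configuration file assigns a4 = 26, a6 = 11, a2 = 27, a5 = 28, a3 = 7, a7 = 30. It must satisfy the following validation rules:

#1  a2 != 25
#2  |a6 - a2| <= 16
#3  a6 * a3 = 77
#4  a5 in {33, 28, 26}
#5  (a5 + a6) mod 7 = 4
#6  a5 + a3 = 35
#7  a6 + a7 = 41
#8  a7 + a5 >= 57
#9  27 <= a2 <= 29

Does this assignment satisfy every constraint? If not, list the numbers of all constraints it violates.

No violations.

#1 a2 = 27, and 27 ≠ 25 — holds.
#2 |11 - 27| = 16; 16 ≤ 16 — holds.
#3 a6 * a3 = 11 * 7 = 77 — holds.
#4 a5 = 28 is in {33, 28, 26} — holds.
#5 a5 + a6 = 39; 39 mod 7 = 4 — holds.
#6 a5 + a3 = 28 + 7 = 35 — holds.
#7 a6 + a7 = 11 + 30 = 41 — holds.
#8 a7 + a5 = 30 + 28 = 58; 58 ≥ 57 — holds.
#9 a2 = 27 lies in [27, 29] — holds.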